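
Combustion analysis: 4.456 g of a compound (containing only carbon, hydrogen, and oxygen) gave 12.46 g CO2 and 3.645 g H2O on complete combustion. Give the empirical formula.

C7H10O

mol C = 12.46 / 44.01 = 0.2831; mass C = 0.2831 × 12.01 = 3.400 g
mol H = 2 × (3.645 / 18.02) = 0.4046; mass H = 0.4046 × 1.008 = 0.4078 g
mass O = 4.456 − (3.808) = 0.6480 g → mol O = 0.04050
Smallest is O at 0.0405 mol; normalising gives C 6.991, H 9.989, O 1.000
≈ 7:10:1 → C7H10O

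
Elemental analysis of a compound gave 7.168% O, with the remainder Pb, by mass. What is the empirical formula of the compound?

OPb

Assume 100 g: 7.168 g O, 92.832 g Pb.
Moles — O: 7.168 / 16.00 = 0.448 mol; Pb: 92.832 / 207.2 = 0.448 mol
Smallest is O at 0.448 mol; normalising gives O 1.000, Pb 1.000
Ratio ≈ 1:1, so the empirical formula is OPb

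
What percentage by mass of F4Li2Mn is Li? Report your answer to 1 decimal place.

Molar mass = 4(19.00) + 2(6.94) + 1(54.94) = 144.820 g/mol
Mass of Li per mole = 2 × 6.94 = 13.880 g
% Li = 13.880 / 144.820 × 100 = 9.6%

9.6%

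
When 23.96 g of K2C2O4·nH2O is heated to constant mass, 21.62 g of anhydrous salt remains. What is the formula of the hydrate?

Mass of water lost = 23.96 − 21.62 = 2.34 g → 2.34 / 18.02 = 0.1299 mol H2O
Molar mass of K2C2O4 = 166.22 g/mol → mol K2C2O4 = 21.62 / 166.22 = 0.1301
n = 0.1299 / 0.1301 = 1.00 ≈ 1 → K2C2O4·H2O

K2C2O4·H2O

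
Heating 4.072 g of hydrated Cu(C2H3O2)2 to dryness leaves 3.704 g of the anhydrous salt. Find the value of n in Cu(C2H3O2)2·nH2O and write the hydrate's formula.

Cu(C2H3O2)2·H2O

Mass of water lost = 4.072 − 3.704 = 0.368 g → 0.368 / 18.02 = 0.02042 mol H2O
Molar mass of Cu(C2H3O2)2 = 181.64 g/mol → mol Cu(C2H3O2)2 = 3.704 / 181.64 = 0.02039
n = 0.02042 / 0.02039 = 1.00 ≈ 1 → Cu(C2H3O2)2·H2O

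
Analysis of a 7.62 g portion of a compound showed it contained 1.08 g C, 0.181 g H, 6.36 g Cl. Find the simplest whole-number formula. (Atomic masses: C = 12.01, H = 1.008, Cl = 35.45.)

n(C) = 1.08/12.01 = 0.08993, n(H) = 0.181/1.008 = 0.1796, n(Cl) = 6.36/35.45 = 0.1794
Smallest is C at 0.08993 mol; normalising gives C 1.000, H 1.997, Cl 1.995
Ratio ≈ 1:2:2, so the empirical formula is CH2Cl2

CH2Cl2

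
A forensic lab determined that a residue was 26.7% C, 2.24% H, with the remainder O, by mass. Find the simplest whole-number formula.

Assume 100 g: 26.7 g C, 2.24 g H, 71.06 g O.
n(C) = 26.7/12.01 = 2.223, n(H) = 2.24/1.008 = 2.222, n(O) = 71.06/16.00 = 4.441
Divide by the smallest (2.222 mol H): C 1.000, H 1.000, O 1.999
→ CHO2

CHO2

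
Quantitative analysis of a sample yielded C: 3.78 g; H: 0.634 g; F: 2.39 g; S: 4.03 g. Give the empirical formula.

C5H10F2S2

C: 3.78 g ÷ 12.01 g/mol = 0.3147 mol
H: 0.634 g ÷ 1.008 g/mol = 0.629 mol
F: 2.39 g ÷ 19.00 g/mol = 0.1258 mol
S: 4.03 g ÷ 32.07 g/mol = 0.1257 mol
Ratios (÷ 0.1257): C 2.505, H 5.005, F 1.001, S 1.000
×2: C 5.01, H 10.01, F 2.00, S 2.00 → C5H10F2S2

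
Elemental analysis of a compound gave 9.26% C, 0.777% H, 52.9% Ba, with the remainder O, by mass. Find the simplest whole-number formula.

C2H2BaO6

Assume 100 g: 9.26 g C, 0.777 g H, 52.9 g Ba, 37.06 g O.
Moles — C: 9.26 / 12.01 = 0.771 mol; H: 0.777 / 1.008 = 0.7708 mol; Ba: 52.9 / 137.33 = 0.3852 mol; O: 37.06 / 16.00 = 2.316 mol
Ratios (÷ 0.3852): C 2.002, H 2.001, Ba 1.000, O 6.013
→ C2H2BaO6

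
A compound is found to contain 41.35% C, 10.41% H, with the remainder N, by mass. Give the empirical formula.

Assume 100 g: 41.35 g C, 10.41 g H, 48.24 g N.
Moles — C: 41.35 / 12.01 = 3.443 mol; H: 10.41 / 1.008 = 10.33 mol; N: 48.24 / 14.01 = 3.443 mol
Smallest is C at 3.443 mol; normalising gives C 1.000, H 3.000, N 1.000
→ CH3N

CH3N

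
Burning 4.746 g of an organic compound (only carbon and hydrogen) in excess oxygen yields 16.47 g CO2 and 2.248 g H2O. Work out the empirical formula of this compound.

mol C = 16.47 / 44.01 = 0.3742; mass C = 0.3742 × 12.01 = 4.495 g
mol H = 2 × (2.248 / 18.02) = 0.2495; mass H = 0.2495 × 1.008 = 0.2515 g
Smallest is H at 0.2495 mol; normalising gives C 1.500, H 1.000
Multiply by 2: C 3.00, H 2.00 → C3H2

C3H2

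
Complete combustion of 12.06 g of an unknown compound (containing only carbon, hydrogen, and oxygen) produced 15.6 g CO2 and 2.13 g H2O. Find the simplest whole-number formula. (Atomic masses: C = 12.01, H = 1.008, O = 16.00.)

mol C = 15.6 / 44.01 = 0.3545; mass C = 0.3545 × 12.01 = 4.257 g
mol H = 2 × (2.13 / 18.02) = 0.2364; mass H = 0.2364 × 1.008 = 0.2383 g
mass O = 12.06 − (4.495) = 7.565 g → mol O = 0.4728
Divide by the smallest (0.2364 mol H): C 1.499, H 1.000, O 2.000
Multiply by 2: C 3.00, H 2.00, O 4.00 → C3H2O4

C3H2O4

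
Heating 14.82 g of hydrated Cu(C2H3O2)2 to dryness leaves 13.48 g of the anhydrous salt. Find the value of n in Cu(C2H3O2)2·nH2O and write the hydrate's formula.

Mass of water lost = 14.82 − 13.48 = 1.34 g → 1.34 / 18.02 = 0.07436 mol H2O
Molar mass of Cu(C2H3O2)2 = 181.64 g/mol → mol Cu(C2H3O2)2 = 13.48 / 181.64 = 0.07421
n = 0.07436 / 0.07421 = 1.00 ≈ 1 → Cu(C2H3O2)2·H2O

Cu(C2H3O2)2·H2O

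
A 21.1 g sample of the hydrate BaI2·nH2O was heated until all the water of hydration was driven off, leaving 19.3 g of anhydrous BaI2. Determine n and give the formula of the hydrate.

Mass of water lost = 21.1 − 19.3 = 1.8 g → 1.8 / 18.02 = 0.09989 mol H2O
Molar mass of BaI2 = 391.13 g/mol → mol BaI2 = 19.3 / 391.13 = 0.04934
n = 0.09989 / 0.04934 = 2.02 ≈ 2 → BaI2·2H2O

BaI2·2H2O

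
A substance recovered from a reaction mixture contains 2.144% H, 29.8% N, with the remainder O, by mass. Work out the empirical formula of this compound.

HNO2

Assume 100 g: 2.144 g H, 29.8 g N, 68.056 g O.
Moles — H: 2.144 / 1.008 = 2.127 mol; N: 29.8 / 14.01 = 2.127 mol; O: 68.056 / 16.00 = 4.253 mol
Smallest is H at 2.127 mol; normalising gives H 1.000, N 1.000, O 2.000
→ HNO2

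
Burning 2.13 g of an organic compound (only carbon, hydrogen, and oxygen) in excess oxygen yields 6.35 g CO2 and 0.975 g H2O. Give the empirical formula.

mol C = 6.35 / 44.01 = 0.1443; mass C = 0.1443 × 12.01 = 1.733 g
mol H = 2 × (0.975 / 18.02) = 0.1082; mass H = 0.1082 × 1.008 = 0.1091 g
mass O = 2.13 − (1.842) = 0.2881 g → mol O = 0.01800
Divide by the smallest (0.018 mol O): C 8.014, H 6.011, O 1.000
≈ 8:6:1 → C8H6O

C8H6O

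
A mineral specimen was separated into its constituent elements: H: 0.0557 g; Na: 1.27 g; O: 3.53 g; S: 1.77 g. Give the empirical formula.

HNaO4S

Moles — H: 0.0557 / 1.008 = 0.05526 mol; Na: 1.27 / 22.99 = 0.05524 mol; O: 3.53 / 16.00 = 0.2206 mol; S: 1.77 / 32.07 = 0.05519 mol
Divide by the smallest (0.05519 mol S): H 1.001, Na 1.001, O 3.997, S 1.000
≈ 1:1:4:1 → HNaO4S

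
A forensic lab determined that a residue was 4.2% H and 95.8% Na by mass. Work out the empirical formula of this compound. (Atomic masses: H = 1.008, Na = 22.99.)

Assume 100 g: 4.2 g H, 95.8 g Na.
Moles — H: 4.2 / 1.008 = 4.167 mol; Na: 95.8 / 22.99 = 4.167 mol
Ratios (÷ 4.167): H 1.000, Na 1.000
≈ 1:1 → HNa

HNa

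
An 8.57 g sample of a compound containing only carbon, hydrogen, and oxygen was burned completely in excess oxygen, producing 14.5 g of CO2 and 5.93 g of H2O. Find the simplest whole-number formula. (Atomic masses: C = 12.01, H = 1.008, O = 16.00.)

C4H8O3

mol C = 14.5 / 44.01 = 0.3295; mass C = 0.3295 × 12.01 = 3.957 g
mol H = 2 × (5.93 / 18.02) = 0.6582; mass H = 0.6582 × 1.008 = 0.6634 g
mass O = 8.57 − (4.620) = 3.950 g → mol O = 0.2469
Smallest is O at 0.2469 mol; normalising gives C 1.335, H 2.666, O 1.000
Scaling by 3: C 4.00, H 8.00, O 3.00 → C4H8O3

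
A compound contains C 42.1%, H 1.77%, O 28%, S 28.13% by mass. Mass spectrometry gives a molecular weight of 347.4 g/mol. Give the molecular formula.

Assume 100 g: 42.1 g C, 1.77 g H, 28 g O, 28.13 g S.
n(C) = 42.1/12.01 = 3.505, n(H) = 1.77/1.008 = 1.756, n(O) = 28/16.00 = 1.75, n(S) = 28.13/32.07 = 0.8771
Divide by the smallest (0.8771 mol S): C 3.996, H 2.002, O 1.995, S 1.000
Ratio ≈ 4:2:2:1, so the empirical formula is C4H2O2S
Empirical-formula mass = 114.13 g/mol
n = 347.4 / 114.13 = 3.04 ≈ 3
Molecular formula = (C4H2O2S)×3 = C12H6O6S3

C12H6O6S3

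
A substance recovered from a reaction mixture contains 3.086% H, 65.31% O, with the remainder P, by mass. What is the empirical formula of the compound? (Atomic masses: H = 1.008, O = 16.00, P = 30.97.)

Assume 100 g: 3.086 g H, 65.31 g O, 31.604 g P.
H: 3.086 g ÷ 1.008 g/mol = 3.062 mol
O: 65.31 g ÷ 16.00 g/mol = 4.082 mol
P: 31.604 g ÷ 30.97 g/mol = 1.02 mol
Divide by the smallest (1.02 mol P): H 3.000, O 4.000, P 1.000
→ H3O4P

H3O4P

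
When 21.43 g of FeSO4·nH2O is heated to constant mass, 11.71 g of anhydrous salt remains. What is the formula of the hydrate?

Mass of water lost = 21.43 − 11.71 = 9.72 g → 9.72 / 18.02 = 0.5394 mol H2O
Molar mass of FeSO4 = 151.92 g/mol → mol FeSO4 = 11.71 / 151.92 = 0.07708
n = 0.5394 / 0.07708 = 7.00 ≈ 7 → FeSO4·7H2O

FeSO4·7H2O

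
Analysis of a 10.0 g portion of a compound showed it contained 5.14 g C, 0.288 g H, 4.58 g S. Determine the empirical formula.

C3H2S

C: 5.14 g ÷ 12.01 g/mol = 0.428 mol
H: 0.288 g ÷ 1.008 g/mol = 0.2857 mol
S: 4.58 g ÷ 32.07 g/mol = 0.1428 mol
Smallest is S at 0.1428 mol; normalising gives C 2.997, H 2.001, S 1.000
≈ 3:2:1 → C3H2S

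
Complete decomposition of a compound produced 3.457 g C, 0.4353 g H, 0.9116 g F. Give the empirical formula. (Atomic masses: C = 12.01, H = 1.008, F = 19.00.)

Moles — C: 3.457 / 12.01 = 0.2878 mol; H: 0.4353 / 1.008 = 0.4318 mol; F: 0.9116 / 19.00 = 0.04798 mol
Smallest is F at 0.04798 mol; normalising gives C 5.999, H 9.001, F 1.000
→ C6H9F

C6H9F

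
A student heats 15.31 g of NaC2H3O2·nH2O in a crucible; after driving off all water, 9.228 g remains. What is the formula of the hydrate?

Mass of water lost = 15.31 − 9.228 = 6.082 g → 6.082 / 18.02 = 0.3375 mol H2O
Molar mass of NaC2H3O2 = 82.03 g/mol → mol NaC2H3O2 = 9.228 / 82.03 = 0.1125
n = 0.3375 / 0.1125 = 3.00 ≈ 3 → NaC2H3O2·3H2O

NaC2H3O2·3H2O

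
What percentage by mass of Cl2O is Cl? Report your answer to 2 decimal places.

81.59%

Molar mass = 2(35.45) + 1(16.00) = 86.900 g/mol
Mass of Cl per mole = 2 × 35.45 = 70.900 g
% Cl = 70.900 / 86.900 × 100 = 81.59%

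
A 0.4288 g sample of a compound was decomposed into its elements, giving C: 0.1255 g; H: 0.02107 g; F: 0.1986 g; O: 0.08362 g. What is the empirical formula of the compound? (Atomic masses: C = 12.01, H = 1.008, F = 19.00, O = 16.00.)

n(C) = 0.1255/12.01 = 0.01045, n(H) = 0.02107/1.008 = 0.0209, n(F) = 0.1986/19.00 = 0.01045, n(O) = 0.08362/16.00 = 0.005226
Smallest is O at 0.005226 mol; normalising gives C 1.999, H 4.000, F 2.000, O 1.000
≈ 2:4:2:1 → C2H4F2O

C2H4F2O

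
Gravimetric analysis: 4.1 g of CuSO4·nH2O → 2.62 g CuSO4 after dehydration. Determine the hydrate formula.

CuSO4·5H2O

Mass of water lost = 4.1 − 2.62 = 1.48 g → 1.48 / 18.02 = 0.08213 mol H2O
Molar mass of CuSO4 = 159.62 g/mol → mol CuSO4 = 2.62 / 159.62 = 0.01641
n = 0.08213 / 0.01641 = 5.00 ≈ 5 → CuSO4·5H2O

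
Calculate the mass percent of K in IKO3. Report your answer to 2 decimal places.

18.27%

Molar mass = 1(126.90) + 1(39.10) + 3(16.00) = 214.000 g/mol
Mass of K per mole = 1 × 39.10 = 39.100 g
% K = 39.100 / 214.000 × 100 = 18.27%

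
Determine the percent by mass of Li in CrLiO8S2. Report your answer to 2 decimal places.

2.76%

Molar mass = 1(52.00) + 1(6.94) + 8(16.00) + 2(32.07) = 251.080 g/mol
Mass of Li per mole = 1 × 6.94 = 6.940 g
% Li = 6.940 / 251.080 × 100 = 2.76%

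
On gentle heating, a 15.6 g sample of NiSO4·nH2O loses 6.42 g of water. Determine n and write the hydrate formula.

NiSO4·6H2O

Mass of anhydrous NiSO4 = 15.6 − 6.42 = 9.18 g
mol H2O = 6.42 / 18.02 = 0.3563
Molar mass of NiSO4 = 154.76 g/mol → mol NiSO4 = 9.18 / 154.76 = 0.05932
n = 0.3563 / 0.05932 = 6.01 ≈ 6 → NiSO4·6H2O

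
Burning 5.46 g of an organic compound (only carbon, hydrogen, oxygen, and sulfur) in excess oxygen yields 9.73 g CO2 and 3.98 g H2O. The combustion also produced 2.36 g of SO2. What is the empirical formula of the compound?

C6H12O2S

mol C = 9.73 / 44.01 = 0.2211; mass C = 0.2211 × 12.01 = 2.655 g
mol H = 2 × (3.98 / 18.02) = 0.4417; mass H = 0.4417 × 1.008 = 0.4453 g
mol S = 2.36 / 64.07 = 0.03683; mass S = 1.181 g
mass O = 5.46 − (4.282) = 1.178 g → mol O = 0.07364
Divide by the smallest (0.03683 mol S): C 6.002, H 11.992, O 1.999, S 1.000
≈ 6:12:2:1 → C6H12O2S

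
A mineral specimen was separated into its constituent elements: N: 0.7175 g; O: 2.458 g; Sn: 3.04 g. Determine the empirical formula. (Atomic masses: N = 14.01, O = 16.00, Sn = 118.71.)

N: 0.7175 g ÷ 14.01 g/mol = 0.05121 mol
O: 2.458 g ÷ 16.00 g/mol = 0.1536 mol
Sn: 3.04 g ÷ 118.71 g/mol = 0.02561 mol
Divide by the smallest (0.02561 mol Sn): N 2.000, O 5.999, Sn 1.000
Ratio ≈ 2:6:1, so the empirical formula is N2O6Sn

N2O6Sn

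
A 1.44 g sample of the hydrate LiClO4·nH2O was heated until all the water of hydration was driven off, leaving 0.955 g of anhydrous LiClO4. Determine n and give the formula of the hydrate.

LiClO4·3H2O

Mass of water lost = 1.44 − 0.955 = 0.485 g → 0.485 / 18.02 = 0.02691 mol H2O
Molar mass of LiClO4 = 106.39 g/mol → mol LiClO4 = 0.955 / 106.39 = 0.008976
n = 0.02691 / 0.008976 = 3.00 ≈ 3 → LiClO4·3H2O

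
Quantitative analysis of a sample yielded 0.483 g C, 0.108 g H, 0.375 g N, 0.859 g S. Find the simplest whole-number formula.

n(C) = 0.483/12.01 = 0.04022, n(H) = 0.108/1.008 = 0.1071, n(N) = 0.375/14.01 = 0.02677, n(S) = 0.859/32.07 = 0.02679
Smallest is N at 0.02677 mol; normalising gives C 1.502, H 4.003, N 1.000, S 1.001
Multiply by 2: C 3.00, H 8.01, N 2.00, S 2.00 → C3H8N2S2

C3H8N2S2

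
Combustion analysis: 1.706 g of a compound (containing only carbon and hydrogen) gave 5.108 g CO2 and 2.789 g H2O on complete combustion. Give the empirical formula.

C3H8

mol C = 5.108 / 44.01 = 0.1161; mass C = 0.1161 × 12.01 = 1.394 g
mol H = 2 × (2.789 / 18.02) = 0.3095; mass H = 0.3095 × 1.008 = 0.3120 g
Ratios (÷ 0.1161): C 1.000, H 2.667
Scaling by 3: C 3.00, H 8.00 → C3H8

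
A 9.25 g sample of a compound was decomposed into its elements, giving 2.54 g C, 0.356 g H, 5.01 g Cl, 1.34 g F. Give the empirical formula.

C: 2.54 g ÷ 12.01 g/mol = 0.2115 mol
H: 0.356 g ÷ 1.008 g/mol = 0.3532 mol
Cl: 5.01 g ÷ 35.45 g/mol = 0.1413 mol
F: 1.34 g ÷ 19.00 g/mol = 0.07053 mol
Smallest is F at 0.07053 mol; normalising gives C 2.999, H 5.008, Cl 2.004, F 1.000
Ratio ≈ 3:5:2:1, so the empirical formula is C3H5Cl2F

C3H5Cl2F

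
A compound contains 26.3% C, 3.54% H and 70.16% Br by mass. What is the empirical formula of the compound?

C5H8Br2

Assume 100 g: 26.3 g C, 3.54 g H, 70.16 g Br.
Moles — C: 26.3 / 12.01 = 2.19 mol; H: 3.54 / 1.008 = 3.512 mol; Br: 70.16 / 79.90 = 0.8781 mol
Divide by the smallest (0.8781 mol Br): C 2.494, H 3.999, Br 1.000
Scaling by 2: C 4.99, H 8.00, Br 2.00 → C5H8Br2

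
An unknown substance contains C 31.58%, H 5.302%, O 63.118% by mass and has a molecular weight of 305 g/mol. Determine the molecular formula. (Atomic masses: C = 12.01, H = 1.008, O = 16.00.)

Assume 100 g: 31.58 g C, 5.302 g H, 63.118 g O.
Moles — C: 31.58 / 12.01 = 2.629 mol; H: 5.302 / 1.008 = 5.26 mol; O: 63.118 / 16.00 = 3.945 mol
Divide by the smallest (2.629 mol C): C 1.000, H 2.000, O 1.500
×2: C 2.00, H 4.00, O 3.00 → C2H4O3
Empirical-formula mass = 76.05 g/mol
n = 305 / 76.05 = 4.01 ≈ 4
Molecular formula = (C2H4O3)×4 = C8H16O12

C8H16O12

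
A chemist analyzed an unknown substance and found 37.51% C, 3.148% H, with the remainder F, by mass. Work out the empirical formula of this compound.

CHF

Assume 100 g: 37.51 g C, 3.148 g H, 59.342 g F.
n(C) = 37.51/12.01 = 3.123, n(H) = 3.148/1.008 = 3.123, n(F) = 59.342/19.00 = 3.123
Divide by the smallest (3.123 mol H): C 1.000, H 1.000, F 1.000
≈ 1:1:1 → CHF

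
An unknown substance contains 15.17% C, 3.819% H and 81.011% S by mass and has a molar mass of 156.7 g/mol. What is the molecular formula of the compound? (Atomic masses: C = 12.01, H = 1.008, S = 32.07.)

Assume 100 g: 15.17 g C, 3.819 g H, 81.011 g S.
Moles — C: 15.17 / 12.01 = 1.263 mol; H: 3.819 / 1.008 = 3.789 mol; S: 81.011 / 32.07 = 2.526 mol
Ratios (÷ 1.263): C 1.000, H 2.999, S 2.000
≈ 1:3:2 → CH3S2
Empirical-formula mass = 79.17 g/mol
n = 156.7 / 79.17 = 1.98 ≈ 2
Molecular formula = (CH3S2)×2 = C2H6S4

C2H6S4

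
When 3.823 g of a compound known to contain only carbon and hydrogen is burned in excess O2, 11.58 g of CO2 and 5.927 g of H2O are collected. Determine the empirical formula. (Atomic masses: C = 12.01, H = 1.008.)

mol C = 11.58 / 44.01 = 0.2631; mass C = 0.2631 × 12.01 = 3.160 g
mol H = 2 × (5.927 / 18.02) = 0.6578; mass H = 0.6578 × 1.008 = 0.6631 g
Smallest is C at 0.2631 mol; normalising gives C 1.000, H 2.500
Scaling by 2: C 2.00, H 5.00 → C2H5

C2H5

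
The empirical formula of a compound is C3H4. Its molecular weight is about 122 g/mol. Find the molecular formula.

C9H12

Empirical-formula mass = 40.06 g/mol
n = 122 / 40.06 = 3.05 ≈ 3
Molecular formula = (C3H4)3 = C9H12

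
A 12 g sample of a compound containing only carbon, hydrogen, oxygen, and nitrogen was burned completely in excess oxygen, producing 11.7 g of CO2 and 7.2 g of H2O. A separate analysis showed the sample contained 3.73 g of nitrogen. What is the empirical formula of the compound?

mol C = 11.7 / 44.01 = 0.2658; mass C = 0.2658 × 12.01 = 3.193 g
mol H = 2 × (7.2 / 18.02) = 0.7991; mass H = 0.7991 × 1.008 = 0.8055 g
mol N = 3.73 / 14.01 = 0.2662
mass O = 12 − (7.728) = 4.272 g → mol O = 0.2670
Smallest is C at 0.2658 mol; normalising gives C 1.000, H 3.006, N 1.001, O 1.004
Ratio ≈ 1:3:1:1, so the empirical formula is CH3NO

CH3NO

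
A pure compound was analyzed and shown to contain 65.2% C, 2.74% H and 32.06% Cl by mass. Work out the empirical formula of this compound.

C6H3Cl

Assume 100 g: 65.2 g C, 2.74 g H, 32.06 g Cl.
C: 65.2 g ÷ 12.01 g/mol = 5.429 mol
H: 2.74 g ÷ 1.008 g/mol = 2.718 mol
Cl: 32.06 g ÷ 35.45 g/mol = 0.9044 mol
Smallest is Cl at 0.9044 mol; normalising gives C 6.003, H 3.006, Cl 1.000
→ C6H3Cl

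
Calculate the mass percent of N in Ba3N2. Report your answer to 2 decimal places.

Molar mass = 3(137.33) + 2(14.01) = 440.010 g/mol
Mass of N per mole = 2 × 14.01 = 28.020 g
% N = 28.020 / 440.010 × 100 = 6.37%

6.37%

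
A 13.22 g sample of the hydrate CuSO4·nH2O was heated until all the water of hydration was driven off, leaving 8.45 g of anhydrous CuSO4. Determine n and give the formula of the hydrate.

CuSO4·5H2O

Mass of water lost = 13.22 − 8.45 = 4.77 g → 4.77 / 18.02 = 0.2647 mol H2O
Molar mass of CuSO4 = 159.62 g/mol → mol CuSO4 = 8.45 / 159.62 = 0.05294
n = 0.2647 / 0.05294 = 5.00 ≈ 5 → CuSO4·5H2O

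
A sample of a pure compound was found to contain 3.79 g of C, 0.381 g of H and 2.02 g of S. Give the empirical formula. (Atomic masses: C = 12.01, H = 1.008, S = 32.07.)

C: 3.79 g ÷ 12.01 g/mol = 0.3156 mol
H: 0.381 g ÷ 1.008 g/mol = 0.378 mol
S: 2.02 g ÷ 32.07 g/mol = 0.06299 mol
Divide by the smallest (0.06299 mol S): C 5.010, H 6.001, S 1.000
→ C5H6S

C5H6S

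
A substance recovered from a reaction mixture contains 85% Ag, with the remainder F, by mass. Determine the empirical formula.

Assume 100 g: 85 g Ag, 15 g F.
Moles — Ag: 85 / 107.87 = 0.788 mol; F: 15 / 19.00 = 0.7895 mol
Ratios (÷ 0.788): Ag 1.000, F 1.002
→ AgF

AgF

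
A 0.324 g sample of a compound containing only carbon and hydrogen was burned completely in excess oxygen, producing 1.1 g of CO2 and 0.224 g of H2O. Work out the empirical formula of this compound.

CH

mol C = 1.1 / 44.01 = 0.02499; mass C = 0.02499 × 12.01 = 0.3002 g
mol H = 2 × (0.224 / 18.02) = 0.02486; mass H = 0.02486 × 1.008 = 0.02506 g
Ratios (÷ 0.02486): C 1.005, H 1.000
≈ 1:1 → CH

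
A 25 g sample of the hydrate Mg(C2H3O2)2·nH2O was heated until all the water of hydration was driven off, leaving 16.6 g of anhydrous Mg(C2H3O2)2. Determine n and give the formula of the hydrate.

Mass of water lost = 25 − 16.6 = 8.4 g → 8.4 / 18.02 = 0.4661 mol H2O
Molar mass of Mg(C2H3O2)2 = 142.40 g/mol → mol Mg(C2H3O2)2 = 16.6 / 142.40 = 0.1166
n = 0.4661 / 0.1166 = 4.00 ≈ 4 → Mg(C2H3O2)2·4H2O

Mg(C2H3O2)2·4H2O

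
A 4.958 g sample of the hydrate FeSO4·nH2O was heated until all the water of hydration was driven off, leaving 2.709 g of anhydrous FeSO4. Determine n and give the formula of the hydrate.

Mass of water lost = 4.958 − 2.709 = 2.249 g → 2.249 / 18.02 = 0.1248 mol H2O
Molar mass of FeSO4 = 151.92 g/mol → mol FeSO4 = 2.709 / 151.92 = 0.01783
n = 0.1248 / 0.01783 = 7.00 ≈ 7 → FeSO4·7H2O

FeSO4·7H2O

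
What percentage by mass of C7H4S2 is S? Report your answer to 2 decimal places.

Molar mass = 7(12.01) + 4(1.008) + 2(32.07) = 152.242 g/mol
Mass of S per mole = 2 × 32.07 = 64.140 g
% S = 64.140 / 152.242 × 100 = 42.13%

42.13%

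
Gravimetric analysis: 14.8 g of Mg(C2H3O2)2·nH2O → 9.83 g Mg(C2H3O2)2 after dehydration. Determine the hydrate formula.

Mass of water lost = 14.8 − 9.83 = 4.97 g → 4.97 / 18.02 = 0.2758 mol H2O
Molar mass of Mg(C2H3O2)2 = 142.40 g/mol → mol Mg(C2H3O2)2 = 9.83 / 142.40 = 0.06903
n = 0.2758 / 0.06903 = 4.00 ≈ 4 → Mg(C2H3O2)2·4H2O

Mg(C2H3O2)2·4H2O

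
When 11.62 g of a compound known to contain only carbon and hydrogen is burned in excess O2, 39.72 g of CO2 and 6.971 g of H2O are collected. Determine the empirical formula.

C7H6

mol C = 39.72 / 44.01 = 0.9025; mass C = 0.9025 × 12.01 = 10.84 g
mol H = 2 × (6.971 / 18.02) = 0.7737; mass H = 0.7737 × 1.008 = 0.7799 g
Divide by the smallest (0.7737 mol H): C 1.167, H 1.000
×6: C 7.00, H 6.00 → C7H6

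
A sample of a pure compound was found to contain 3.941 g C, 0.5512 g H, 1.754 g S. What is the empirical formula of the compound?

C6H10S

C: 3.941 g ÷ 12.01 g/mol = 0.3281 mol
H: 0.5512 g ÷ 1.008 g/mol = 0.5468 mol
S: 1.754 g ÷ 32.07 g/mol = 0.05469 mol
Divide by the smallest (0.05469 mol S): C 6.000, H 9.998, S 1.000
→ C6H10S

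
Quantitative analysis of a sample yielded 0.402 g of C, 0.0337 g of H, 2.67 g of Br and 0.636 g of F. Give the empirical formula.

Moles — C: 0.402 / 12.01 = 0.03347 mol; H: 0.0337 / 1.008 = 0.03343 mol; Br: 2.67 / 79.90 = 0.03342 mol; F: 0.636 / 19.00 = 0.03347 mol
Smallest is Br at 0.03342 mol; normalising gives C 1.002, H 1.000, Br 1.000, F 1.002
Ratio ≈ 1:1:1:1, so the empirical formula is CHBrF

CHBrF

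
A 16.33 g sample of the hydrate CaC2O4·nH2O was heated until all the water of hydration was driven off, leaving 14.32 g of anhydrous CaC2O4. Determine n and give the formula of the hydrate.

Mass of water lost = 16.33 − 14.32 = 2.01 g → 2.01 / 18.02 = 0.1115 mol H2O
Molar mass of CaC2O4 = 128.10 g/mol → mol CaC2O4 = 14.32 / 128.10 = 0.1118
n = 0.1115 / 0.1118 = 1.00 ≈ 1 → CaC2O4·H2O

CaC2O4·H2O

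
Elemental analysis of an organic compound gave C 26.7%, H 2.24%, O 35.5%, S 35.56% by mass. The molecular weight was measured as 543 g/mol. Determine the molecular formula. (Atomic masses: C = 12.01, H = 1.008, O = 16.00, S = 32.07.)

Assume 100 g: 26.7 g C, 2.24 g H, 35.5 g O, 35.56 g S.
Moles — C: 26.7 / 12.01 = 2.223 mol; H: 2.24 / 1.008 = 2.222 mol; O: 35.5 / 16.00 = 2.219 mol; S: 35.56 / 32.07 = 1.109 mol
Smallest is S at 1.109 mol; normalising gives C 2.005, H 2.004, O 2.001, S 1.000
≈ 2:2:2:1 → C2H2O2S
Empirical-formula mass = 90.11 g/mol
n = 543 / 90.11 = 6.03 ≈ 6
Molecular formula = (C2H2O2S)×6 = C12H12O12S6

C12H12O12S6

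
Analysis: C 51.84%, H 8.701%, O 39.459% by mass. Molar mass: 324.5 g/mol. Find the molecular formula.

Assume 100 g: 51.84 g C, 8.701 g H, 39.459 g O.
C: 51.84 g ÷ 12.01 g/mol = 4.316 mol
H: 8.701 g ÷ 1.008 g/mol = 8.632 mol
O: 39.459 g ÷ 16.00 g/mol = 2.466 mol
Ratios (÷ 2.466): C 1.750, H 3.500, O 1.000
Scaling by 4: C 7.00, H 14.00, O 4.00 → C7H14O4
Empirical-formula mass = 162.18 g/mol
n = 324.5 / 162.18 = 2.00 ≈ 2
Molecular formula = (C7H14O4)×2 = C14H28O8

C14H28O8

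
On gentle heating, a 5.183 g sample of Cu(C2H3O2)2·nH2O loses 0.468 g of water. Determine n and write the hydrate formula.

Mass of anhydrous Cu(C2H3O2)2 = 5.183 − 0.468 = 4.715 g
mol H2O = 0.468 / 18.02 = 0.02597
Molar mass of Cu(C2H3O2)2 = 181.64 g/mol → mol Cu(C2H3O2)2 = 4.715 / 181.64 = 0.02596
n = 0.02597 / 0.02596 = 1.00 ≈ 1 → Cu(C2H3O2)2·H2O

Cu(C2H3O2)2·H2O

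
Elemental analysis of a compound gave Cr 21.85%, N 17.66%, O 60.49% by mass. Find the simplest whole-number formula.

CrN3O9

Assume 100 g: 21.85 g Cr, 17.66 g N, 60.49 g O.
Moles — Cr: 21.85 / 52.00 = 0.4202 mol; N: 17.66 / 14.01 = 1.261 mol; O: 60.49 / 16.00 = 3.781 mol
Divide by the smallest (0.4202 mol Cr): Cr 1.000, N 3.000, O 8.997
≈ 1:3:9 → CrN3O9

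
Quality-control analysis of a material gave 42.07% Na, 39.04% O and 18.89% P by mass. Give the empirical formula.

Assume 100 g: 42.07 g Na, 39.04 g O, 18.89 g P.
Na: 42.07 g ÷ 22.99 g/mol = 1.83 mol
O: 39.04 g ÷ 16.00 g/mol = 2.44 mol
P: 18.89 g ÷ 30.97 g/mol = 0.6099 mol
Divide by the smallest (0.6099 mol P): Na 3.000, O 4.000, P 1.000
≈ 3:4:1 → Na3O4P

Na3O4P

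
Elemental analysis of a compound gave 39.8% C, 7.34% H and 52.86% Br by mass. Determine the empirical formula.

Assume 100 g: 39.8 g C, 7.34 g H, 52.86 g Br.
Moles — C: 39.8 / 12.01 = 3.314 mol; H: 7.34 / 1.008 = 7.282 mol; Br: 52.86 / 79.90 = 0.6616 mol
Ratios (÷ 0.6616): C 5.009, H 11.007, Br 1.000
Ratio ≈ 5:11:1, so the empirical formula is C5H11Br

C5H11Br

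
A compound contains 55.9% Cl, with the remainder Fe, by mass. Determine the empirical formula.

Assume 100 g: 55.9 g Cl, 44.1 g Fe.
Cl: 55.9 g ÷ 35.45 g/mol = 1.577 mol
Fe: 44.1 g ÷ 55.85 g/mol = 0.7896 mol
Divide by the smallest (0.7896 mol Fe): Cl 1.997, Fe 1.000
≈ 2:1 → Cl2Fe

Cl2Fe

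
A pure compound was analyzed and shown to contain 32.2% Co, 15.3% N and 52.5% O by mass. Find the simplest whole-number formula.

CoN2O6

Assume 100 g: 32.2 g Co, 15.3 g N, 52.5 g O.
Moles — Co: 32.2 / 58.93 = 0.5464 mol; N: 15.3 / 14.01 = 1.092 mol; O: 52.5 / 16.00 = 3.281 mol
Smallest is Co at 0.5464 mol; normalising gives Co 1.000, N 1.999, O 6.005
→ CoN2O6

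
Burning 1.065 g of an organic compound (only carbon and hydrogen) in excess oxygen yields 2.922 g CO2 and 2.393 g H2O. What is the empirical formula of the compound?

CH4

mol C = 2.922 / 44.01 = 0.06639; mass C = 0.06639 × 12.01 = 0.7974 g
mol H = 2 × (2.393 / 18.02) = 0.2656; mass H = 0.2656 × 1.008 = 0.2677 g
Ratios (÷ 0.06639): C 1.000, H 4.000
Ratio ≈ 1:4, so the empirical formula is CH4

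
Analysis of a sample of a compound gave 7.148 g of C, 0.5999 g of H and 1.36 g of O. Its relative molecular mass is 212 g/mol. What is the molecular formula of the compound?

C14H14O2

Moles — C: 7.148 / 12.01 = 0.5952 mol; H: 0.5999 / 1.008 = 0.5951 mol; O: 1.36 / 16.00 = 0.085 mol
Smallest is O at 0.085 mol; normalising gives C 7.002, H 7.002, O 1.000
Ratio ≈ 7:7:1, so the empirical formula is C7H7O
Empirical-formula mass = 107.13 g/mol
n = 212 / 107.13 = 1.98 ≈ 2
Molecular formula = (C7H7O)×2 = C14H14O2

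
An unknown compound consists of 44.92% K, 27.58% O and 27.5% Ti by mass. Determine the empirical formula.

Assume 100 g: 44.92 g K, 27.58 g O, 27.5 g Ti.
n(K) = 44.92/39.10 = 1.149, n(O) = 27.58/16.00 = 1.724, n(Ti) = 27.5/47.87 = 0.5745
Ratios (÷ 0.5745): K 2.000, O 3.001, Ti 1.000
→ K2O3Ti

K2O3Ti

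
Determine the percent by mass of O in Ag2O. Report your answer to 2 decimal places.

Molar mass = 2(107.87) + 1(16.00) = 231.740 g/mol
Mass of O per mole = 1 × 16.00 = 16.000 g
% O = 16.000 / 231.740 × 100 = 6.90%

6.90%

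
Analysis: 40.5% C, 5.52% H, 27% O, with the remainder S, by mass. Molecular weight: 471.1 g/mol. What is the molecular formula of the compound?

C16H26O8S4

Assume 100 g: 40.5 g C, 5.52 g H, 27 g O, 26.98 g S.
C: 40.5 g ÷ 12.01 g/mol = 3.372 mol
H: 5.52 g ÷ 1.008 g/mol = 5.476 mol
O: 27 g ÷ 16.00 g/mol = 1.688 mol
S: 26.98 g ÷ 32.07 g/mol = 0.8413 mol
Smallest is S at 0.8413 mol; normalising gives C 4.008, H 6.509, O 2.006, S 1.000
Multiply by 2: C 8.02, H 13.02, O 4.01, S 2.00 → C8H13O4S2
Empirical-formula mass = 237.32 g/mol
n = 471.1 / 237.32 = 1.99 ≈ 2
Molecular formula = (C8H13O4S2)×2 = C16H26O8S4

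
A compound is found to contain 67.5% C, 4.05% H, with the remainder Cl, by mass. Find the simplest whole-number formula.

C7H5Cl

Assume 100 g: 67.5 g C, 4.05 g H, 28.45 g Cl.
Moles — C: 67.5 / 12.01 = 5.62 mol; H: 4.05 / 1.008 = 4.018 mol; Cl: 28.45 / 35.45 = 0.8025 mol
Smallest is Cl at 0.8025 mol; normalising gives C 7.003, H 5.006, Cl 1.000
≈ 7:5:1 → C7H5Cl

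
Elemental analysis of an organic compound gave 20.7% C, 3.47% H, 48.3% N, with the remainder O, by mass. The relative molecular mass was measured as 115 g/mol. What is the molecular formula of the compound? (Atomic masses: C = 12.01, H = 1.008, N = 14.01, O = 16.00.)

C2H4N4O2

Assume 100 g: 20.7 g C, 3.47 g H, 48.3 g N, 27.53 g O.
Moles — C: 20.7 / 12.01 = 1.724 mol; H: 3.47 / 1.008 = 3.442 mol; N: 48.3 / 14.01 = 3.448 mol; O: 27.53 / 16.00 = 1.721 mol
Divide by the smallest (1.721 mol O): C 1.002, H 2.001, N 2.004, O 1.000
≈ 1:2:2:1 → CH2N2O
Empirical-formula mass = 58.05 g/mol
n = 115 / 58.05 = 1.98 ≈ 2
Molecular formula = (CH2N2O)×2 = C2H4N4O2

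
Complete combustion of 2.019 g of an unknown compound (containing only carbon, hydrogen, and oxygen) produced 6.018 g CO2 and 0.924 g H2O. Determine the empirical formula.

C8H6O

mol C = 6.018 / 44.01 = 0.1367; mass C = 0.1367 × 12.01 = 1.642 g
mol H = 2 × (0.924 / 18.02) = 0.1026; mass H = 0.1026 × 1.008 = 0.1034 g
mass O = 2.019 − (1.746) = 0.2734 g → mol O = 0.01708
Ratios (÷ 0.01708): C 8.004, H 6.003, O 1.000
→ C8H6O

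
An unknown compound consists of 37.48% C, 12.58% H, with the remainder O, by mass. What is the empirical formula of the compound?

CH4O

Assume 100 g: 37.48 g C, 12.58 g H, 49.94 g O.
Moles — C: 37.48 / 12.01 = 3.121 mol; H: 12.58 / 1.008 = 12.48 mol; O: 49.94 / 16.00 = 3.121 mol
Smallest is C at 3.121 mol; normalising gives C 1.000, H 3.999, O 1.000
≈ 1:4:1 → CH4O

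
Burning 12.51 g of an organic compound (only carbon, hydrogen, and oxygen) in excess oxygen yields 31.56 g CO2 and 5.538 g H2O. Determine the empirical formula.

C7H6O2

mol C = 31.56 / 44.01 = 0.7171; mass C = 0.7171 × 12.01 = 8.612 g
mol H = 2 × (5.538 / 18.02) = 0.6147; mass H = 0.6147 × 1.008 = 0.6196 g
mass O = 12.51 − (9.232) = 3.278 g → mol O = 0.2049
Divide by the smallest (0.2049 mol O): C 3.500, H 3.000, O 1.000
×2: C 7.00, H 6.00, O 2.00 → C7H6O2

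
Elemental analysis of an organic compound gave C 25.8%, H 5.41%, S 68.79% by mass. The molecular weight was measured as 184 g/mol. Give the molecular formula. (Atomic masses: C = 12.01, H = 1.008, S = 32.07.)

C4H10S4

Assume 100 g: 25.8 g C, 5.41 g H, 68.79 g S.
C: 25.8 g ÷ 12.01 g/mol = 2.148 mol
H: 5.41 g ÷ 1.008 g/mol = 5.367 mol
S: 68.79 g ÷ 32.07 g/mol = 2.145 mol
Divide by the smallest (2.145 mol S): C 1.001, H 2.502, S 1.000
×2: C 2.00, H 5.00, S 2.00 → C2H5S2
Empirical-formula mass = 93.20 g/mol
n = 184 / 93.20 = 1.97 ≈ 2
Molecular formula = (C2H5S2)×2 = C4H10S4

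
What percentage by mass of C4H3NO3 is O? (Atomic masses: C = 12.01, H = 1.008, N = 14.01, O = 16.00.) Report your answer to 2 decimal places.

42.45%

Molar mass = 4(12.01) + 3(1.008) + 1(14.01) + 3(16.00) = 113.074 g/mol
Mass of O per mole = 3 × 16.00 = 48.000 g
% O = 48.000 / 113.074 × 100 = 42.45%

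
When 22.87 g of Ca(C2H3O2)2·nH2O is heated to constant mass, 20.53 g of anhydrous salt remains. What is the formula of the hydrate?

Mass of water lost = 22.87 − 20.53 = 2.34 g → 2.34 / 18.02 = 0.1299 mol H2O
Molar mass of Ca(C2H3O2)2 = 158.17 g/mol → mol Ca(C2H3O2)2 = 20.53 / 158.17 = 0.1298
n = 0.1299 / 0.1298 = 1.00 ≈ 1 → Ca(C2H3O2)2·H2O

Ca(C2H3O2)2·H2O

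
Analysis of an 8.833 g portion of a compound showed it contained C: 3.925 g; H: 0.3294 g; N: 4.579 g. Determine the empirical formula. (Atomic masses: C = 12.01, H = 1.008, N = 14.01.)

CHN

n(C) = 3.925/12.01 = 0.3268, n(H) = 0.3294/1.008 = 0.3268, n(N) = 4.579/14.01 = 0.3268
Divide by the smallest (0.3268 mol H): C 1.000, H 1.000, N 1.000
≈ 1:1:1 → CHN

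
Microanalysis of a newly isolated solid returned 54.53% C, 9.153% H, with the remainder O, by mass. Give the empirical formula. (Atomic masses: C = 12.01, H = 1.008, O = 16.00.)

Assume 100 g: 54.53 g C, 9.153 g H, 36.317 g O.
C: 54.53 g ÷ 12.01 g/mol = 4.54 mol
H: 9.153 g ÷ 1.008 g/mol = 9.08 mol
O: 36.317 g ÷ 16.00 g/mol = 2.27 mol
Smallest is O at 2.27 mol; normalising gives C 2.000, H 4.000, O 1.000
≈ 2:4:1 → C2H4O

C2H4O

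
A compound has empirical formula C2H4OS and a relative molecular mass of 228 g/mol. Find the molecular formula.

Empirical-formula mass = 76.12 g/mol
n = 228 / 76.12 = 3.00 ≈ 3
Molecular formula = (C2H4OS)3 = C6H12O3S3

C6H12O3S3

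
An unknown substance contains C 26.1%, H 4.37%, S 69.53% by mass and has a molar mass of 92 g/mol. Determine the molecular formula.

C2H4S2

Assume 100 g: 26.1 g C, 4.37 g H, 69.53 g S.
n(C) = 26.1/12.01 = 2.173, n(H) = 4.37/1.008 = 4.335, n(S) = 69.53/32.07 = 2.168
Smallest is S at 2.168 mol; normalising gives C 1.002, H 2.000, S 1.000
→ CH2S
Empirical-formula mass = 46.10 g/mol
n = 92 / 46.10 = 2.00 ≈ 2
Molecular formula = (CH2S)×2 = C2H4S2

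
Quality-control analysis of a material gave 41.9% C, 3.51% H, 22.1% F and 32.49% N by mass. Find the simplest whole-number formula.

Assume 100 g: 41.9 g C, 3.51 g H, 22.1 g F, 32.49 g N.
Moles — C: 41.9 / 12.01 = 3.489 mol; H: 3.51 / 1.008 = 3.482 mol; F: 22.1 / 19.00 = 1.163 mol; N: 32.49 / 14.01 = 2.319 mol
Smallest is F at 1.163 mol; normalising gives C 2.999, H 2.994, F 1.000, N 1.994
≈ 3:3:1:2 → C3H3FN2

C3H3FN2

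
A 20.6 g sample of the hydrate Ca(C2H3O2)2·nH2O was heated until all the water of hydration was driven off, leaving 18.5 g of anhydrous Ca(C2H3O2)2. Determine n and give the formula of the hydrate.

Mass of water lost = 20.6 − 18.5 = 2.1 g → 2.1 / 18.02 = 0.1165 mol H2O
Molar mass of Ca(C2H3O2)2 = 158.17 g/mol → mol Ca(C2H3O2)2 = 18.5 / 158.17 = 0.117
n = 0.1165 / 0.117 = 1.00 ≈ 1 → Ca(C2H3O2)2·H2O

Ca(C2H3O2)2·H2O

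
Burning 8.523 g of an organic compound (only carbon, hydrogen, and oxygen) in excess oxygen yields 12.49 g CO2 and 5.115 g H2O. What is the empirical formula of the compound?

CH2O

mol C = 12.49 / 44.01 = 0.2838; mass C = 0.2838 × 12.01 = 3.408 g
mol H = 2 × (5.115 / 18.02) = 0.5677; mass H = 0.5677 × 1.008 = 0.5722 g
mass O = 8.523 − (3.981) = 4.542 g → mol O = 0.2839
Smallest is C at 0.2838 mol; normalising gives C 1.000, H 2.000, O 1.000
Ratio ≈ 1:2:1, so the empirical formula is CH2O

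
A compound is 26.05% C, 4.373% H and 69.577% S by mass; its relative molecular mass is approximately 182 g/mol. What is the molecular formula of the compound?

C4H8S4

Assume 100 g: 26.05 g C, 4.373 g H, 69.577 g S.
C: 26.05 g ÷ 12.01 g/mol = 2.169 mol
H: 4.373 g ÷ 1.008 g/mol = 4.338 mol
S: 69.577 g ÷ 32.07 g/mol = 2.17 mol
Ratios (÷ 2.169): C 1.000, H 2.000, S 1.000
Ratio ≈ 1:2:1, so the empirical formula is CH2S
Empirical-formula mass = 46.10 g/mol
n = 182 / 46.10 = 3.95 ≈ 4
Molecular formula = (CH2S)×4 = C4H8S4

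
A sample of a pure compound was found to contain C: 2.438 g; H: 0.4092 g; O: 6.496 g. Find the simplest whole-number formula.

CH2O2

Moles — C: 2.438 / 12.01 = 0.203 mol; H: 0.4092 / 1.008 = 0.406 mol; O: 6.496 / 16.00 = 0.406 mol
Smallest is C at 0.203 mol; normalising gives C 1.000, H 2.000, O 2.000
Ratio ≈ 1:2:2, so the empirical formula is CH2O2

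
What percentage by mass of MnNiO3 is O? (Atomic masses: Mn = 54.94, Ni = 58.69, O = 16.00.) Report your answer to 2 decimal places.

29.70%

Molar mass = 1(54.94) + 1(58.69) + 3(16.00) = 161.630 g/mol
Mass of O per mole = 3 × 16.00 = 48.000 g
% O = 48.000 / 161.630 × 100 = 29.70%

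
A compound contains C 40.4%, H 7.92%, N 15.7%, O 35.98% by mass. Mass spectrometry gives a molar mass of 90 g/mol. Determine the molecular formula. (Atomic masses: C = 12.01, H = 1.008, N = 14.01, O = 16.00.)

C3H7NO2

Assume 100 g: 40.4 g C, 7.92 g H, 15.7 g N, 35.98 g O.
Moles — C: 40.4 / 12.01 = 3.364 mol; H: 7.92 / 1.008 = 7.857 mol; N: 15.7 / 14.01 = 1.121 mol; O: 35.98 / 16.00 = 2.249 mol
Smallest is N at 1.121 mol; normalising gives C 3.002, H 7.011, N 1.000, O 2.007
≈ 3:7:1:2 → C3H7NO2
Empirical-formula mass = 89.10 g/mol
n = 90 / 89.10 = 1.01 ≈ 1
Molecular formula = empirical formula = C3H7NO2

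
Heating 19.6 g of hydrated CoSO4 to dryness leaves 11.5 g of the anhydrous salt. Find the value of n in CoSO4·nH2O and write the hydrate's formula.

Mass of water lost = 19.6 − 11.5 = 8.1 g → 8.1 / 18.02 = 0.4495 mol H2O
Molar mass of CoSO4 = 155.00 g/mol → mol CoSO4 = 11.5 / 155.00 = 0.07419
n = 0.4495 / 0.07419 = 6.06 ≈ 6 → CoSO4·6H2O

CoSO4·6H2O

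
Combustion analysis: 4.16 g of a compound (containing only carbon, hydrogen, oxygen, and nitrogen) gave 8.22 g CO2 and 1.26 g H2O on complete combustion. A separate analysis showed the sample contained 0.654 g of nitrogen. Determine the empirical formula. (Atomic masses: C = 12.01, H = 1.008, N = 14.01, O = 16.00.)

C8H6N2O3

mol C = 8.22 / 44.01 = 0.1868; mass C = 0.1868 × 12.01 = 2.243 g
mol H = 2 × (1.26 / 18.02) = 0.1398; mass H = 0.1398 × 1.008 = 0.1410 g
mol N = 0.654 / 14.01 = 0.04668
mass O = 4.16 − (3.038) = 1.122 g → mol O = 0.07012
Divide by the smallest (0.04668 mol N): C 4.001, H 2.996, N 1.000, O 1.502
Multiply by 2: C 8.00, H 5.99, N 2.00, O 3.00 → C8H6N2O3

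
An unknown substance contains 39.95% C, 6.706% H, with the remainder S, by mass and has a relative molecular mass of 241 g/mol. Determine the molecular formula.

C8H16S4

Assume 100 g: 39.95 g C, 6.706 g H, 53.344 g S.
Moles — C: 39.95 / 12.01 = 3.326 mol; H: 6.706 / 1.008 = 6.653 mol; S: 53.344 / 32.07 = 1.663 mol
Ratios (÷ 1.663): C 2.000, H 4.000, S 1.000
→ C2H4S
Empirical-formula mass = 60.12 g/mol
n = 241 / 60.12 = 4.01 ≈ 4
Molecular formula = (C2H4S)×4 = C8H16S4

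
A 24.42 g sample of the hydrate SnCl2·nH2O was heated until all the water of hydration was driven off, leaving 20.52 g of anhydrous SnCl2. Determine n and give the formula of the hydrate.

SnCl2·2H2O

Mass of water lost = 24.42 − 20.52 = 3.9 g → 3.9 / 18.02 = 0.2164 mol H2O
Molar mass of SnCl2 = 189.61 g/mol → mol SnCl2 = 20.52 / 189.61 = 0.1082
n = 0.2164 / 0.1082 = 2.00 ≈ 2 → SnCl2·2H2O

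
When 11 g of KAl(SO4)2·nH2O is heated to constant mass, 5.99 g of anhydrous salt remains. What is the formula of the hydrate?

Mass of water lost = 11 − 5.99 = 5.01 g → 5.01 / 18.02 = 0.278 mol H2O
Molar mass of KAl(SO4)2 = 258.22 g/mol → mol KAl(SO4)2 = 5.99 / 258.22 = 0.0232
n = 0.278 / 0.0232 = 11.99 ≈ 12 → KAl(SO4)2·12H2O

KAl(SO4)2·12H2O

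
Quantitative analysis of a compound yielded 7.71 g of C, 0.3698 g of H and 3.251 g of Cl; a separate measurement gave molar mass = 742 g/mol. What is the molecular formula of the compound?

C42H24Cl6

n(C) = 7.71/12.01 = 0.642, n(H) = 0.3698/1.008 = 0.3669, n(Cl) = 3.251/35.45 = 0.09171
Ratios (÷ 0.09171): C 7.000, H 4.000, Cl 1.000
≈ 7:4:1 → C7H4Cl
Empirical-formula mass = 123.55 g/mol
n = 742 / 123.55 = 6.01 ≈ 6
Molecular formula = (C7H4Cl)×6 = C42H24Cl6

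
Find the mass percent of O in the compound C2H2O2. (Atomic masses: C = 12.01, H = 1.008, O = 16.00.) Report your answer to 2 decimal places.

Molar mass = 2(12.01) + 2(1.008) + 2(16.00) = 58.036 g/mol
Mass of O per mole = 2 × 16.00 = 32.000 g
% O = 32.000 / 58.036 × 100 = 55.14%

55.14%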